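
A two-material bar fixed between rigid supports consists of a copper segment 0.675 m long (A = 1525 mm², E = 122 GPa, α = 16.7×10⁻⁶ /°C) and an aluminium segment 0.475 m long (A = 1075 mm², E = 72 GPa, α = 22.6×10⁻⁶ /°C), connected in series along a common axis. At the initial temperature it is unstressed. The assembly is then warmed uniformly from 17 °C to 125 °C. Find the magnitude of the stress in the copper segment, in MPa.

σ ≈ 160 MPa (compressive)

Free thermal expansion of the whole bar: Σ αᵢΔT Lᵢ = 16.7×10⁻⁶×108×675 + 22.6×10⁻⁶×108×475 = 2.377 mm.
The rigid supports impose zero overall length change; the single axial force P common to all segments must satisfy P Σ Lᵢ/(AᵢEᵢ) = δ_free.
The series flexibility is Σ Lᵢ/(AᵢEᵢ) = 675/(1525×122×10³) + 475/(1075×72×10³) = 9.765×10⁻⁶ mm/N.
P = 2.377 / 9.765×10⁻⁶ = 243400 N = 243.4 kN, compressive.
σ_{copper} = P / A = 243400 / 1525 = 159.6 MPa.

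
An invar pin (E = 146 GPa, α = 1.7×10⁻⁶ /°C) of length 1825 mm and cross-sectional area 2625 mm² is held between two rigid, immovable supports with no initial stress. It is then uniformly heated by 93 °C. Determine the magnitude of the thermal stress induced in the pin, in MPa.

The supports are rigid, so the total axial strain is zero. The restrained thermal strain is ε = αΔT = 1.7×10⁻⁶ × 93 = 158.1×10⁻⁶.
Hence σ = E·αΔT = 146×10³ × 158.1×10⁻⁶ = 23.08 MPa, compressive.

σ ≈ 23.1 MPa (compressive)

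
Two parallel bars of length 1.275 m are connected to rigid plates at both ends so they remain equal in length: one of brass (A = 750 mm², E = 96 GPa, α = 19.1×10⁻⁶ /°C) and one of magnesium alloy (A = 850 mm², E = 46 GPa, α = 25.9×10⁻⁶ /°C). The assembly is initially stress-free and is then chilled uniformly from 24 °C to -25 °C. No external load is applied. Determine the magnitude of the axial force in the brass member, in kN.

P ≈ 8.44 kN (compressive in the brass)

Both members must finish at the same length. With the larger α, the magnesium alloy tends to over-contract; the plates restrain it, putting the magnesium alloy in tension and the brass in compression. With no external load the two internal forces are equal and opposite, magnitude P.
Compatibility of the two members (thermal + elastic change equal): (α₁ − α₂)ΔT = P·[1/(A₁E₁) + 1/(A₂E₂)].
|α₁ − α₂|·ΔT = 6.8×10⁻⁶ × 49 = 0.0003332.
1/(A₁E₁) + 1/(A₂E₂) = 1/(750×96×10³) + 1/(850×46×10³) = 3.946×10⁻⁸ N⁻¹.
P = 0.0003332 / 3.946×10⁻⁸ = 8443 N = 8.443 kN.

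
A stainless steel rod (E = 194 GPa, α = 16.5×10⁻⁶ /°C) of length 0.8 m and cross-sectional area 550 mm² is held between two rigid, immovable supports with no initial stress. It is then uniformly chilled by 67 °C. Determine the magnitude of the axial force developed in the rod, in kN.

Full restraint means ε = 0, so the stress is σ = EαΔT = 194×10³ × 16.5×10⁻⁶ × 67 = 214.5 MPa.
P = AEαΔT = 550 × 194×10³ × 16.5×10⁻⁶ × 67 = 118 kN (tensile).

P ≈ 118 kN (tensile)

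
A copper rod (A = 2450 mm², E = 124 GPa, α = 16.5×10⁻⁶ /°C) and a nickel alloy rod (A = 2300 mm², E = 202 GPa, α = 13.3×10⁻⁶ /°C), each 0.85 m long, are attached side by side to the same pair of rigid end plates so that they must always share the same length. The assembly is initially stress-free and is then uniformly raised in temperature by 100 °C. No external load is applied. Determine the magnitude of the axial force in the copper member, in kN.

The copper has the larger α, so on heating it would change length more than the nickel alloy if both were free. The rigid plates force a common final length, so the copper is put into compression and the nickel alloy into tension, with equal and opposite forces P (no external load).
Compatibility of the two members (thermal + elastic change equal): (α₁ − α₂)ΔT = P·[1/(A₁E₁) + 1/(A₂E₂)].
|α₁ − α₂|·ΔT = 3.2×10⁻⁶ × 100 = 0.00032.
1/(A₁E₁) + 1/(A₂E₂) = 1/(2450×124×10³) + 1/(2300×202×10³) = 5.444×10⁻⁹ N⁻¹.
P = 0.00032 / 5.444×10⁻⁹ = 58780 N = 58.78 kN.

P ≈ 58.8 kN (compressive in the copper)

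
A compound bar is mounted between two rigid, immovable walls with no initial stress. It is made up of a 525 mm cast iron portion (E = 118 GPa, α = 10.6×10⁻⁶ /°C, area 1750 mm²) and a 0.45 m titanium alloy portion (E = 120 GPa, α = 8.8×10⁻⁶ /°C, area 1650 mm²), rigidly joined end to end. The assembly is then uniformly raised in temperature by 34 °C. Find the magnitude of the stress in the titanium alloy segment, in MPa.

Free thermal expansion of the whole bar: Σ αᵢΔT Lᵢ = 10.6×10⁻⁶×34×525 + 8.8×10⁻⁶×34×450 = 0.3238 mm.
The walls prevent any net length change, so an axial force P (same in every segment) develops. Compatibility: P · Σ Lᵢ/(AᵢEᵢ) = δ_free.
Σ Lᵢ/(AᵢEᵢ) = 525/(1750×118×10³) + 450/(1650×120×10³) = 4.815×10⁻⁶ mm/N.
P = 0.3238 / 4.815×10⁻⁶ = 67260 N = 67.26 kN, compressive.
σ_{titanium alloy} = P / A = 67260 / 1650 = 40.76 MPa.

σ ≈ 40.8 MPa (compressive)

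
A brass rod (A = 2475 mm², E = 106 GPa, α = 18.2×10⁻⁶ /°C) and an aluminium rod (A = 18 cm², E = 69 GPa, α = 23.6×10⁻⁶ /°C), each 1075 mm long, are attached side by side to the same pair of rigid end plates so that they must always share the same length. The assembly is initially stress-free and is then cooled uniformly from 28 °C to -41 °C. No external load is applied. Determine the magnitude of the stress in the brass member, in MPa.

σ ≈ 12.7 MPa (compressive)

Equilibrium of a rigid end plate with no external load gives equal and opposite internal forces ±P in the two members. Since α_{aluminium} > α_{brass}, cooling drives the aluminium into tension and the brass into compression.
Setting the final lengths equal and cancelling L: (α₁ − α₂)ΔT = P/(A₁E₁) + P/(A₂E₂).
|α₁ − α₂|·ΔT = 5.4×10⁻⁶ × 69 = 0.0003726.
1/(A₁E₁) + 1/(A₂E₂) = 1/(2475×106×10³) + 1/(1800×69×10³) = 1.186×10⁻⁸ N⁻¹.
So P = 0.0003726 / 1.186×10⁻⁸ = 31.41 kN.
σ_{brass} = P/A₁ = 31410/2475 = 12.69 MPa, compressive.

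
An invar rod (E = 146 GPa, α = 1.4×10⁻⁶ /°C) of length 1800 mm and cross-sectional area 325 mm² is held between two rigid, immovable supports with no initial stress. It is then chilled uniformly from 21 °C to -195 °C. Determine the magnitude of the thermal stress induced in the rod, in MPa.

The supports are rigid, so the total axial strain is zero. The restrained thermal strain is ε = αΔT = 1.4×10⁻⁶ × 216 = 302.4×10⁻⁶.
Hence σ = E·αΔT = 146×10³ × 302.4×10⁻⁶ = 44.15 MPa, tensile.

σ ≈ 44.2 MPa (tensile)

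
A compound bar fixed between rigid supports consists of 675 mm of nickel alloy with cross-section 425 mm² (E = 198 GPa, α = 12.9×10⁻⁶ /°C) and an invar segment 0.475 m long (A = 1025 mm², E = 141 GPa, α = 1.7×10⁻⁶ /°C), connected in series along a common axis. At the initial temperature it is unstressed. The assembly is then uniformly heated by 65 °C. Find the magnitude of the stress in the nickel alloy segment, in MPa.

σ ≈ 129 MPa (compressive)

With the walls removed the bar would change length by δ_free = Σ αᵢΔT Lᵢ = 12.9×10⁻⁶×65×675 + 1.7×10⁻⁶×65×475 = 0.6185 mm.
Since the ends are fixed, an axial force P builds up, equal in every segment, with P · Σ Lᵢ/(AᵢEᵢ) = δ_free.
Σ Lᵢ/(AᵢEᵢ) = 675/(425×198×10³) + 475/(1025×141×10³) = 1.131×10⁻⁵ mm/N.
P = 0.6185 / 1.131×10⁻⁵ = 54690 N = 54.69 kN, compressive.
σ_{nickel alloy} = P / A = 54690 / 425 = 128.7 MPa.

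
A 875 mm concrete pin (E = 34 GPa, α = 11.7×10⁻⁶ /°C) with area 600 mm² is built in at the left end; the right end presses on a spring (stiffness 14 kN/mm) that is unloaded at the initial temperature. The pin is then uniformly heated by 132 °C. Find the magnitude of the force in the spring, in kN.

The unrestrained thermal change is αΔT L = 11.7×10⁻⁶ × 132 × 875 = 1.351 mm.
With a force P in the spring, the elastic change of the pin is PL/(AE) and that of the spring is P/k; compatibility requires their sum to equal δ_free.
So P = δ_free / [L/(AE) + 1/k] = 1.351 / [ 875/(600×34×10³) + 1/(14×10³) ].
P = 1.351 / 0.0001143 = 11820 N.

P ≈ 11.8 kN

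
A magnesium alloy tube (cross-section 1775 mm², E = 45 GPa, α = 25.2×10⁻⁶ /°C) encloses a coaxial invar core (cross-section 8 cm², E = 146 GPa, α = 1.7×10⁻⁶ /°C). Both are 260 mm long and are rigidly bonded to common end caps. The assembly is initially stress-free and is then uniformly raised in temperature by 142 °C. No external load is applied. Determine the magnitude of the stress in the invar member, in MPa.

σ ≈ 198 MPa (tensile)

Both members must finish at the same length. With the larger α, the magnesium alloy tends to over-expand; the plates restrain it, putting the magnesium alloy in compression and the invar in tension. With no external load the two internal forces are equal and opposite, magnitude P.
Setting the final lengths equal and cancelling L: (α₁ − α₂)ΔT = P/(A₁E₁) + P/(A₂E₂).
|α₁ − α₂|·ΔT = 23.5×10⁻⁶ × 142 = 0.003337.
1/(A₁E₁) + 1/(A₂E₂) = 1/(1775×45×10³) + 1/(800×146×10³) = 2.108×10⁻⁸ N⁻¹.
P = 0.003337 / 2.108×10⁻⁸ = 158300 N = 158.3 kN.
σ_{invar} = P/A₂ = 158300/800 = 197.9 MPa, tensile.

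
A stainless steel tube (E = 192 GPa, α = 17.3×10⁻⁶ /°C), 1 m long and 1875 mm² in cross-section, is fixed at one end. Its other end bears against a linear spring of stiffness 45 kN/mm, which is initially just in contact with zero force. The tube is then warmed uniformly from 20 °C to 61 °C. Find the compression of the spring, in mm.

If the spring were absent the tube would lengthen by αΔT L = 17.3×10⁻⁶ × 41 × 1000 = 0.7093 mm.
Let P be the compressive force at the spring. The tube shortens elastically by PL/(AE) and the spring compresses by P/k; together these equal δ_free.
So P = δ_free / [L/(AE) + 1/k] = 0.7093 / [ 1000/(1875×192×10³) + 1/(45×10³) ].
P = 0.7093 / 2.5×10⁻⁵ = 28370 N.
Spring compression = P/k = 28370/(45×10³) = 0.6305 mm.

δ ≈ 0.63 mm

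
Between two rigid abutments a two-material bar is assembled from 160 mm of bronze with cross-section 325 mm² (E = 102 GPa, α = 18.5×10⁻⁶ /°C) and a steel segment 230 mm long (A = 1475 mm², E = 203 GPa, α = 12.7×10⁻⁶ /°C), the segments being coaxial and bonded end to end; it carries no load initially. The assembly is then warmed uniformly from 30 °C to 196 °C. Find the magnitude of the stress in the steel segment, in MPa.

σ ≈ 118 MPa (compressive)

With the walls removed the bar would change length by δ_free = Σ αᵢΔT Lᵢ = 18.5×10⁻⁶×166×160 + 12.7×10⁻⁶×166×230 = 0.9762 mm.
The rigid supports impose zero overall length change; the single axial force P common to all segments must satisfy P Σ Lᵢ/(AᵢEᵢ) = δ_free.
The series flexibility is Σ Lᵢ/(AᵢEᵢ) = 160/(325×102×10³) + 230/(1475×203×10³) = 5.595×10⁻⁶ mm/N.
P = 0.9762 / 5.595×10⁻⁶ = 174500 N = 174.5 kN, compressive.
σ_{steel} = P / A = 174500 / 1475 = 118.3 MPa.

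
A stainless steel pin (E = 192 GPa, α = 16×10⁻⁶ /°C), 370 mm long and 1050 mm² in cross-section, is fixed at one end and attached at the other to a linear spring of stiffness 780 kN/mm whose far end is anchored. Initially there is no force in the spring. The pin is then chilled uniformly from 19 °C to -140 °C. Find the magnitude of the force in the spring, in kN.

Free thermal contraction: δ_free = αΔT L = 16×10⁻⁶ × 159 × 370 = 0.9413 mm.
With a force P in the spring, the elastic change of the pin is PL/(AE) and that of the spring is P/k; compatibility requires their sum to equal δ_free.
P [ L/(AE) + 1/k ] = δ_free → P [ 370/(1050×192×10³) + 1/(780×10³) ] = 0.9413.
P = 0.9413 / 3.117×10⁻⁶ = 301900 N.

P ≈ 302 kN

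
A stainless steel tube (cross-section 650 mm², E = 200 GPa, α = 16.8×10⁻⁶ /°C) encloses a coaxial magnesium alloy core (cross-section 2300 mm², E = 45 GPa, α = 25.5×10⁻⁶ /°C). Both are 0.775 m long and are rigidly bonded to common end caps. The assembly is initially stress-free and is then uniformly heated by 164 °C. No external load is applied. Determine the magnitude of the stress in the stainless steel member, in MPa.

σ ≈ 126 MPa (tensile)

Both members must finish at the same length. With the larger α, the magnesium alloy tends to over-expand; the plates restrain it, putting the magnesium alloy in compression and the stainless steel in tension. With no external load the two internal forces are equal and opposite, magnitude P.
Equating the net (thermal + elastic) strains gives |α₁ − α₂|·ΔT = P·[1/(A₁E₁) + 1/(A₂E₂)].
|α₁ − α₂|·ΔT = 8.7×10⁻⁶ × 164 = 0.001427.
1/(A₁E₁) + 1/(A₂E₂) = 1/(650×200×10³) + 1/(2300×45×10³) = 1.735×10⁻⁸ N⁻¹.
P = 0.001427 / 1.735×10⁻⁸ = 82220 N = 82.22 kN.
σ_{stainless steel} = P/A₁ = 82220/650 = 126.5 MPa, tensile.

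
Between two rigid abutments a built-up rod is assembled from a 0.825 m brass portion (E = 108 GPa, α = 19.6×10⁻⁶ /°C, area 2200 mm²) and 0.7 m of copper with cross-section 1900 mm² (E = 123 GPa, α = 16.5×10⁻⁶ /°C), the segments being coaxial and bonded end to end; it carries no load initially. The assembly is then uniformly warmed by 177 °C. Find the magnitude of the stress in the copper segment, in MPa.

σ ≈ 399 MPa (compressive)

Free thermal expansion of the whole bar: Σ αᵢΔT Lᵢ = 19.6×10⁻⁶×177×825 + 16.5×10⁻⁶×177×700 = 4.906 mm.
The walls prevent any net length change, so an axial force P (same in every segment) develops. Compatibility: P · Σ Lᵢ/(AᵢEᵢ) = δ_free.
The series flexibility is Σ Lᵢ/(AᵢEᵢ) = 825/(2200×108×10³) + 700/(1900×123×10³) = 6.468×10⁻⁶ mm/N.
So P = 4.906 / 6.468×10⁻⁶ = 758.6 kN, compressive.
σ_{copper} = P / A = 758600 / 1900 = 399.3 MPa.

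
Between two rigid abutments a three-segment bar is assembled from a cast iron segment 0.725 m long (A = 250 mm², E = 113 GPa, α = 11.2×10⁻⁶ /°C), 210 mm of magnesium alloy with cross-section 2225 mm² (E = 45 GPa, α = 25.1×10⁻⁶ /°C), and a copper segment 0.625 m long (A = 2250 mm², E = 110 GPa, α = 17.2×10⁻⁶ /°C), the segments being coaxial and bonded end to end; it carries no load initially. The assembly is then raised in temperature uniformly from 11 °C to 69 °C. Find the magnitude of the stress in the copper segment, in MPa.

σ ≈ 20.5 MPa (compressive)

With the walls removed the bar would change length by δ_free = Σ αᵢΔT Lᵢ = 11.2×10⁻⁶×58×725 + 25.1×10⁻⁶×58×210 + 17.2×10⁻⁶×58×625 = 1.4 mm.
The rigid supports impose zero overall length change; the single axial force P common to all segments must satisfy P Σ Lᵢ/(AᵢEᵢ) = δ_free.
The series flexibility is Σ Lᵢ/(AᵢEᵢ) = 725/(250×113×10³) + 210/(2225×45×10³) + 625/(2250×110×10³) = 3.029×10⁻⁵ mm/N.
P = 1.4 / 3.029×10⁻⁵ = 46230 N = 46.23 kN, compressive.
σ_{copper} = P / A = 46230 / 2250 = 20.55 MPa.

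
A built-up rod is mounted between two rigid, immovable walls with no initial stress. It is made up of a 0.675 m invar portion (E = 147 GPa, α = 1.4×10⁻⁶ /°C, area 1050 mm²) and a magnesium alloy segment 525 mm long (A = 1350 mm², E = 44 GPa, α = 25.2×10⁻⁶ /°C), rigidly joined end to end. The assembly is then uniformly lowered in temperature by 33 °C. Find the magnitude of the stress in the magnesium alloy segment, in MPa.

σ ≈ 26.2 MPa (tensile)

With the walls removed the bar would change length by δ_free = Σ αᵢΔT Lᵢ = 1.4×10⁻⁶×33×675 + 25.2×10⁻⁶×33×525 = 0.4678 mm.
The walls prevent any net length change, so an axial force P (same in every segment) develops. Compatibility: P · Σ Lᵢ/(AᵢEᵢ) = δ_free.
The series flexibility is Σ Lᵢ/(AᵢEᵢ) = 675/(1050×147×10³) + 525/(1350×44×10³) = 1.321×10⁻⁵ mm/N.
P = 0.4678 / 1.321×10⁻⁵ = 35410 N = 35.41 kN, tensile.
σ_{magnesium alloy} = P / A = 35410 / 1350 = 26.23 MPa.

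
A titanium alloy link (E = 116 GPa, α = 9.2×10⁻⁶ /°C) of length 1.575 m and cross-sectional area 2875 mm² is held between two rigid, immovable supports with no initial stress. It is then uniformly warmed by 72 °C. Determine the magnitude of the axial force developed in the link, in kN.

P ≈ 221 kN (compressive)

With zero net strain, σ = E·αΔT = 116 GPa × 9.2×10⁻⁶ × 72 = 76.84 MPa.
Axial force P = σA = 76.84 × 2875 = 220900 N = 220.9 kN, compressive.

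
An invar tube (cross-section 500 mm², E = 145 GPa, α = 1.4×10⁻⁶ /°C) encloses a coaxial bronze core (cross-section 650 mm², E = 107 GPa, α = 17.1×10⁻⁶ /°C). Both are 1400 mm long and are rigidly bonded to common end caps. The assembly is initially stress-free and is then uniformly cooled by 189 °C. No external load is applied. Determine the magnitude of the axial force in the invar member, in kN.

P ≈ 105 kN (compressive in the invar)

Equilibrium of a rigid end plate with no external load gives equal and opposite internal forces ±P in the two members. Since α_{bronze} > α_{invar}, cooling drives the bronze into tension and the invar into compression.
Compatibility of the two members (thermal + elastic change equal): (α₁ − α₂)ΔT = P·[1/(A₁E₁) + 1/(A₂E₂)].
|α₁ − α₂|·ΔT = 15.7×10⁻⁶ × 189 = 0.002967.
1/(A₁E₁) + 1/(A₂E₂) = 1/(500×145×10³) + 1/(650×107×10³) = 2.817×10⁻⁸ N⁻¹.
P = 0.002967 / 2.817×10⁻⁸ = 105300 N = 105.3 kN.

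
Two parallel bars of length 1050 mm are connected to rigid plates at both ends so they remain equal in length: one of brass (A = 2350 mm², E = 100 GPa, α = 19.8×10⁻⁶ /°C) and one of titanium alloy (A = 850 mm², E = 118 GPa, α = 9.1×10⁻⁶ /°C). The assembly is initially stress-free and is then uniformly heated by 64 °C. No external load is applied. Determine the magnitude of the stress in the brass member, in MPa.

Equilibrium of a rigid end plate with no external load gives equal and opposite internal forces ±P in the two members. Since α_{brass} > α_{titanium alloy}, heating drives the brass into compression and the titanium alloy into tension.
Compatibility of the two members (thermal + elastic change equal): (α₁ − α₂)ΔT = P·[1/(A₁E₁) + 1/(A₂E₂)].
|α₁ − α₂|·ΔT = 10.7×10⁻⁶ × 64 = 0.0006848.
1/(A₁E₁) + 1/(A₂E₂) = 1/(2350×100×10³) + 1/(850×118×10³) = 1.423×10⁻⁸ N⁻¹.
So P = 0.0006848 / 1.423×10⁻⁸ = 48.14 kN.
σ_{brass} = P/A₁ = 48140/2350 = 20.48 MPa, compressive.

σ ≈ 20.5 MPa (compressive)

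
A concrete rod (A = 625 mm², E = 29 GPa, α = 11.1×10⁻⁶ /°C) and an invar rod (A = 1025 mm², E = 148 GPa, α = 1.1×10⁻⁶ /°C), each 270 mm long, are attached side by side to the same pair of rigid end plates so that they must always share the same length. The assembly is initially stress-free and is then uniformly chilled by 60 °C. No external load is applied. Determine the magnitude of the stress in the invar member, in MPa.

σ ≈ 9.48 MPa (compressive)

Both members must finish at the same length. With the larger α, the concrete tends to over-contract; the plates restrain it, putting the concrete in tension and the invar in compression. With no external load the two internal forces are equal and opposite, magnitude P.
Equating the net (thermal + elastic) strains gives |α₁ − α₂|·ΔT = P·[1/(A₁E₁) + 1/(A₂E₂)].
|α₁ − α₂|·ΔT = 10×10⁻⁶ × 60 = 0.0006.
1/(A₁E₁) + 1/(A₂E₂) = 1/(625×29×10³) + 1/(1025×148×10³) = 6.176×10⁻⁸ N⁻¹.
P = 0.0006 / 6.176×10⁻⁸ = 9714 N = 9.714 kN.
σ_{invar} = P/A₂ = 9714/1025 = 9.477 MPa, compressive.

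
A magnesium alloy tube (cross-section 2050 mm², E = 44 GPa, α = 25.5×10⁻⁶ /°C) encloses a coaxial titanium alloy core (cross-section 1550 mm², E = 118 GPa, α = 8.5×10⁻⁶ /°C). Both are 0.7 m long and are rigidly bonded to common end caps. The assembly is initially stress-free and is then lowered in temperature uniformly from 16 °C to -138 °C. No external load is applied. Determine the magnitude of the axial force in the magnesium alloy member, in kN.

Equilibrium of a rigid end plate with no external load gives equal and opposite internal forces ±P in the two members. Since α_{magnesium alloy} > α_{titanium alloy}, cooling drives the magnesium alloy into tension and the titanium alloy into compression.
Setting the final lengths equal and cancelling L: (α₁ − α₂)ΔT = P/(A₁E₁) + P/(A₂E₂).
|α₁ − α₂|·ΔT = 17×10⁻⁶ × 154 = 0.002618.
1/(A₁E₁) + 1/(A₂E₂) = 1/(2050×44×10³) + 1/(1550×118×10³) = 1.655×10⁻⁸ N⁻¹.
So P = 0.002618 / 1.655×10⁻⁸ = 158.1 kN.

P ≈ 158 kN (tensile in the magnesium alloy)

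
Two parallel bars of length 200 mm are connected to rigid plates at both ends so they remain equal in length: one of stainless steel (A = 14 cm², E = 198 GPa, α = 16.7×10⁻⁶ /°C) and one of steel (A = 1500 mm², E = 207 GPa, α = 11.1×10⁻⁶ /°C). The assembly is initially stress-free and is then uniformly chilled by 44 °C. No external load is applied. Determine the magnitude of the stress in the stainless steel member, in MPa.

σ ≈ 25.8 MPa (tensile)

Both members must finish at the same length. With the larger α, the stainless steel tends to over-contract; the plates restrain it, putting the stainless steel in tension and the steel in compression. With no external load the two internal forces are equal and opposite, magnitude P.
Compatibility of the two members (thermal + elastic change equal): (α₁ − α₂)ΔT = P·[1/(A₁E₁) + 1/(A₂E₂)].
|α₁ − α₂|·ΔT = 5.6×10⁻⁶ × 44 = 0.0002464.
1/(A₁E₁) + 1/(A₂E₂) = 1/(1400×198×10³) + 1/(1500×207×10³) = 6.828×10⁻⁹ N⁻¹.
P = 0.0002464 / 6.828×10⁻⁹ = 36090 N = 36.09 kN.
σ_{stainless steel} = P/A₁ = 36090/1400 = 25.78 MPa, tensile.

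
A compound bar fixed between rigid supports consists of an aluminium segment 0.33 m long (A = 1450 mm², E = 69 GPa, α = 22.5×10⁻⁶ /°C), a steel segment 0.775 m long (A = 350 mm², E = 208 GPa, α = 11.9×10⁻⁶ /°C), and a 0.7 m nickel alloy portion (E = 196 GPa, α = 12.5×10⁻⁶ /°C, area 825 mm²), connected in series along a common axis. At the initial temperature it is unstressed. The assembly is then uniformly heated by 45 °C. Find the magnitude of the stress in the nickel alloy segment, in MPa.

σ ≈ 75.8 MPa (compressive)

With the walls removed the bar would change length by δ_free = Σ αᵢΔT Lᵢ = 22.5×10⁻⁶×45×330 + 11.9×10⁻⁶×45×775 + 12.5×10⁻⁶×45×700 = 1.143 mm.
The rigid supports impose zero overall length change; the single axial force P common to all segments must satisfy P Σ Lᵢ/(AᵢEᵢ) = δ_free.
The series flexibility is Σ Lᵢ/(AᵢEᵢ) = 330/(1450×69×10³) + 775/(350×208×10³) + 700/(825×196×10³) = 1.827×10⁻⁵ mm/N.
So P = 1.143 / 1.827×10⁻⁵ = 62.55 kN, compressive.
σ_{nickel alloy} = P / A = 62550 / 825 = 75.81 MPa.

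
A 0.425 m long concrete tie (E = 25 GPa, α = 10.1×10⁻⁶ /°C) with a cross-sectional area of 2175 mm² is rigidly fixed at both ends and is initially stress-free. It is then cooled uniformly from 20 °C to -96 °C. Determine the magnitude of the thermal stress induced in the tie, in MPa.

σ ≈ 29.3 MPa (tensile)

The supports are rigid, so the total axial strain is zero. The restrained thermal strain is ε = αΔT = 10.1×10⁻⁶ × 116 = 1171.6×10⁻⁶.
σ = EαΔT = 25×10³ × 10.1×10⁻⁶ × 116 = 29.29 MPa (tensile; the tie is trying to contract).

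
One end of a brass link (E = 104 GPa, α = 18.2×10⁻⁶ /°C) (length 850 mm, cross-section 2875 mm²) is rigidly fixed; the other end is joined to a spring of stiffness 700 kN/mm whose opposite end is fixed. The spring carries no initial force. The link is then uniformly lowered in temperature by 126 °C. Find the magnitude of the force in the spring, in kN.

P ≈ 456 kN

Free thermal contraction: δ_free = αΔT L = 18.2×10⁻⁶ × 126 × 850 = 1.949 mm.
Let P be the tensile force in the spring. The link extends elastically by PL/(AE) and the spring stretches by P/k; together these equal δ_free.
So P = δ_free / [L/(AE) + 1/k] = 1.949 / [ 850/(2875×104×10³) + 1/(700×10³) ].
P = 1.949 / 4.271×10⁻⁶ = 456300 N.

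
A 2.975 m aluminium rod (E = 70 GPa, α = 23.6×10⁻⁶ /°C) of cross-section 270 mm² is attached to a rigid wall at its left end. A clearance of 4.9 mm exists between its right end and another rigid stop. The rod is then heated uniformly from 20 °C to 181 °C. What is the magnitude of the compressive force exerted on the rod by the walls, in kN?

P ≈ 40.7 kN

If the wall were absent the rod would grow by αΔT L = 23.6×10⁻⁶ × 161 × 2975 = 11.3 mm.
This exceeds the 4.9 mm gap, so the wall pushes back. The portion of expansion that must be recovered elastically is δ_free − gap = 11.3 − 4.9 = 6.404 mm.
That suppressed elongation corresponds to σ = E·Δ/L = 70×10³ × 6.404/2975 = 150.7 MPa.
Force on the wall = σA = 150.7 × 270 mm² = 40.68 kN.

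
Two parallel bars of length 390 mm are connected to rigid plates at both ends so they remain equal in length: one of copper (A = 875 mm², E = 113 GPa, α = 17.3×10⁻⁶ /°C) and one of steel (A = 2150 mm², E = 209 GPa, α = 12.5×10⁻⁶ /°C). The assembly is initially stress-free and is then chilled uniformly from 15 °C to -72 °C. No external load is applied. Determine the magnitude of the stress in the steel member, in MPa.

σ ≈ 15.7 MPa (compressive)

The copper has the larger α, so on cooling it would change length more than the steel if both were free. The rigid plates force a common final length, so the copper is put into tension and the steel into compression, with equal and opposite forces P (no external load).
Compatibility of the two members (thermal + elastic change equal): (α₁ − α₂)ΔT = P·[1/(A₁E₁) + 1/(A₂E₂)].
|α₁ − α₂|·ΔT = 4.8×10⁻⁶ × 87 = 0.0004176.
1/(A₁E₁) + 1/(A₂E₂) = 1/(875×113×10³) + 1/(2150×209×10³) = 1.234×10⁻⁸ N⁻¹.
So P = 0.0004176 / 1.234×10⁻⁸ = 33.84 kN.
σ_{steel} = P/A₂ = 33840/2150 = 15.74 MPa, compressive.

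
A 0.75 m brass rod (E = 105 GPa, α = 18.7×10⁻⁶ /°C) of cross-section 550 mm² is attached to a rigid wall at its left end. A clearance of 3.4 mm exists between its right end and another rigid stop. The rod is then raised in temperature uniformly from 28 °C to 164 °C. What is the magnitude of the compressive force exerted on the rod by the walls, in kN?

P ≈ 0 kN

Unrestrained expansion: δ_free = αΔT L = 18.7×10⁻⁶ × 136 × 750 = 1.907 mm.
This is smaller than the 3.4 mm clearance, so the rod expands freely without reaching the stop — the stress is zero.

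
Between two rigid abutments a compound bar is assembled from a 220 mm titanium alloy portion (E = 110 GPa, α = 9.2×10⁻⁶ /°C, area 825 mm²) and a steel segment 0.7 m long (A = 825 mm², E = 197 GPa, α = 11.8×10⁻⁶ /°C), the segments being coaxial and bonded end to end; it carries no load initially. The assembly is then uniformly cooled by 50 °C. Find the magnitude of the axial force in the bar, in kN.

Free thermal contraction of the whole bar: Σ αᵢΔT Lᵢ = 9.2×10⁻⁶×50×220 + 11.8×10⁻⁶×50×700 = 0.5142 mm.
The rigid supports impose zero overall length change; the single axial force P common to all segments must satisfy P Σ Lᵢ/(AᵢEᵢ) = δ_free.
The series flexibility is Σ Lᵢ/(AᵢEᵢ) = 220/(825×110×10³) + 700/(825×197×10³) = 6.731×10⁻⁶ mm/N.
Hence P = δ_free / Σ(L/AE) = 0.5142/6.731×10⁻⁶ = 76.39 kN (tensile).

P ≈ 76.4 kN (tensile)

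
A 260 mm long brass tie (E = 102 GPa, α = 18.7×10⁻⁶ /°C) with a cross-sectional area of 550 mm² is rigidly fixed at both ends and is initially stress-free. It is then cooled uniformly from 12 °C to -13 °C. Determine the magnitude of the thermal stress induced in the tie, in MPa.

With length fixed, the mechanical strain must cancel the thermal strain αΔT = 18.7×10⁻⁶ × 25 = 467.5×10⁻⁶.
σ = EαΔT = 102×10³ × 18.7×10⁻⁶ × 25 = 47.69 MPa (tensile; the tie is trying to contract).

σ ≈ 47.7 MPa (tensile)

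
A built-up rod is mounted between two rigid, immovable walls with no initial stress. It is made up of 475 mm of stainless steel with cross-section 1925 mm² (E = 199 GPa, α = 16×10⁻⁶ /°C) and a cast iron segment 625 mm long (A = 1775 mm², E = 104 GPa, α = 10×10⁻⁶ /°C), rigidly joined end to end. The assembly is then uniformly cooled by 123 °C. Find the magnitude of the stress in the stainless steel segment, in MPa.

Free thermal contraction of the whole bar: Σ αᵢΔT Lᵢ = 16×10⁻⁶×123×475 + 10×10⁻⁶×123×625 = 1.704 mm.
The walls prevent any net length change, so an axial force P (same in every segment) develops. Compatibility: P · Σ Lᵢ/(AᵢEᵢ) = δ_free.
Σ Lᵢ/(AᵢEᵢ) = 475/(1925×199×10³) + 625/(1775×104×10³) = 4.626×10⁻⁶ mm/N.
Hence P = δ_free / Σ(L/AE) = 1.704/4.626×10⁻⁶ = 368.3 kN (tensile).
σ_{stainless steel} = P / A = 368300 / 1925 = 191.3 MPa.

σ ≈ 191 MPa (tensile)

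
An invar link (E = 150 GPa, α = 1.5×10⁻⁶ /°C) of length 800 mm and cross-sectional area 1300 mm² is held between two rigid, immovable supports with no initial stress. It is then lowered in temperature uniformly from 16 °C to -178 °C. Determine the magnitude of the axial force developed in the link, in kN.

P ≈ 56.7 kN (tensile)

With zero net strain, σ = E·αΔT = 150 GPa × 1.5×10⁻⁶ × 194 = 43.65 MPa.
Then P = σA = 43.65 × 1300 mm² = 56.74 kN, tensile.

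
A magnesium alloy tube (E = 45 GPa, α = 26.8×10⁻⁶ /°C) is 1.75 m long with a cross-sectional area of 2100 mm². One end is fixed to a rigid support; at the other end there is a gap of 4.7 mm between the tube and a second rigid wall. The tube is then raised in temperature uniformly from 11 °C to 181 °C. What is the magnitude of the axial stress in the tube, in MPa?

σ ≈ 84.2 MPa (compressive)

Unrestrained expansion: δ_free = αΔT L = 26.8×10⁻⁶ × 170 × 1750 = 7.973 mm.
The gap closes (δ_free > 4.7 mm) and the wall then resists a further 7.973 − 4.7 = 3.273 mm of expansion.
Compatibility: PL/(AE) = 3.273 mm, so σ = P/A = E × (3.273/1750) = 84.16 MPa.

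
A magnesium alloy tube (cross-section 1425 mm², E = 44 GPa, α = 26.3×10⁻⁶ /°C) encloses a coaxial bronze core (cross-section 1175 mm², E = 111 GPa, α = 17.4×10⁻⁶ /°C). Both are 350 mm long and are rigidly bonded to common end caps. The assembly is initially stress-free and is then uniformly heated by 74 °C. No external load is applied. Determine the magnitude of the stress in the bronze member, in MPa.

Both members must finish at the same length. With the larger α, the magnesium alloy tends to over-expand; the plates restrain it, putting the magnesium alloy in compression and the bronze in tension. With no external load the two internal forces are equal and opposite, magnitude P.
Setting the final lengths equal and cancelling L: (α₁ − α₂)ΔT = P/(A₁E₁) + P/(A₂E₂).
|α₁ − α₂|·ΔT = 8.9×10⁻⁶ × 74 = 0.0006586.
1/(A₁E₁) + 1/(A₂E₂) = 1/(1425×44×10³) + 1/(1175×111×10³) = 2.362×10⁻⁸ N⁻¹.
P = 0.0006586 / 2.362×10⁻⁸ = 27890 N = 27.89 kN.
σ_{bronze} = P/A₂ = 27890/1175 = 23.73 MPa, tensile.

σ ≈ 23.7 MPa (tensile)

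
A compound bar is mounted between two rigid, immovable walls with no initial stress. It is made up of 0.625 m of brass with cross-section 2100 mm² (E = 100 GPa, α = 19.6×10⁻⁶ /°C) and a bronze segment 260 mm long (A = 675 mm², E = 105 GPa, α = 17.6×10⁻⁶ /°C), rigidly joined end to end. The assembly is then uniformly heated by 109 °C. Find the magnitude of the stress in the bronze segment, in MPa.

σ ≈ 409 MPa (compressive)

If the supports were absent, the total length change would be Σ αᵢΔT Lᵢ = 19.6×10⁻⁶×109×625 + 17.6×10⁻⁶×109×260 = 1.834 mm.
The walls prevent any net length change, so an axial force P (same in every segment) develops. Compatibility: P · Σ Lᵢ/(AᵢEᵢ) = δ_free.
The series flexibility is Σ Lᵢ/(AᵢEᵢ) = 625/(2100×100×10³) + 260/(675×105×10³) = 6.645×10⁻⁶ mm/N.
P = 1.834 / 6.645×10⁻⁶ = 276000 N = 276 kN, compressive.
σ_{bronze} = P / A = 276000 / 675 = 408.9 MPa.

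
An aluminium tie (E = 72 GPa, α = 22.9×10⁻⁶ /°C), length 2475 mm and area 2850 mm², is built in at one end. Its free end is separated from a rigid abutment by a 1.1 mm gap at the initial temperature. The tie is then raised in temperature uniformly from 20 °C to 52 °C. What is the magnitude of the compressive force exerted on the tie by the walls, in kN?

Unrestrained expansion: δ_free = αΔT L = 22.9×10⁻⁶ × 32 × 2475 = 1.814 mm.
This exceeds the 1.1 mm gap, so the wall pushes back. The portion of expansion that must be recovered elastically is δ_free − gap = 1.814 − 1.1 = 0.7137 mm.
Compatibility: PL/(AE) = 0.7137 mm, so σ = P/A = E × (0.7137/2475) = 20.76 MPa.
P = σA = 20.76 × 2850 = 59.17 kN.

P ≈ 59.2 kN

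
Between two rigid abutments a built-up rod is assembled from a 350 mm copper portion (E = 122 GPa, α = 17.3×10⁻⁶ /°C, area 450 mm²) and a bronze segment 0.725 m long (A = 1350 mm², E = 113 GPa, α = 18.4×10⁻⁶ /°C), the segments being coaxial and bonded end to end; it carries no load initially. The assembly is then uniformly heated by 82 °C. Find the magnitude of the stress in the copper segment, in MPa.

With the walls removed the bar would change length by δ_free = Σ αᵢΔT Lᵢ = 17.3×10⁻⁶×82×350 + 18.4×10⁻⁶×82×725 = 1.59 mm.
Since the ends are fixed, an axial force P builds up, equal in every segment, with P · Σ Lᵢ/(AᵢEᵢ) = δ_free.
The series flexibility is Σ Lᵢ/(AᵢEᵢ) = 350/(450×122×10³) + 725/(1350×113×10³) = 1.113×10⁻⁵ mm/N.
Hence P = δ_free / Σ(L/AE) = 1.59/1.113×10⁻⁵ = 142.9 kN (compressive).
σ_{copper} = P / A = 142900 / 450 = 317.6 MPa.

σ ≈ 318 MPa (compressive)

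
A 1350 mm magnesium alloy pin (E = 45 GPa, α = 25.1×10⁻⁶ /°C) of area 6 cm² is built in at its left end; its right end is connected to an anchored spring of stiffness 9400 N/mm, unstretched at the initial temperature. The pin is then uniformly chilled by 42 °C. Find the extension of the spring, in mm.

δ ≈ 0.968 mm

The unrestrained thermal change is αΔT L = 25.1×10⁻⁶ × 42 × 1350 = 1.423 mm.
Let P be the tensile force in the spring. The pin extends elastically by PL/(AE) and the spring stretches by P/k; together these equal δ_free.
So P = δ_free / [L/(AE) + 1/k] = 1.423 / [ 1350/(600×45×10³) + 1/(9400) ].
P = 1.423 / 0.0001564 = 9101 N.
Spring extension = P/k = 9101/(9400) = 0.9681 mm.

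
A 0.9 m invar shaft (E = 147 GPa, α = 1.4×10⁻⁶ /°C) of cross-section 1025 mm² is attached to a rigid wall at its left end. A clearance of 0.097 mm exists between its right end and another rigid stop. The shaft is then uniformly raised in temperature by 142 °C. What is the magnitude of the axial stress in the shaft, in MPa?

If the wall were absent the shaft would grow by αΔT L = 1.4×10⁻⁶ × 142 × 900 = 0.1789 mm.
The gap closes (δ_free > 0.097 mm) and the wall then resists a further 0.1789 − 0.097 = 0.08192 mm of expansion.
So σ = E(δ_free − g)/L = 147×10³ × 0.08192/900 = 13.38 MPa.

σ ≈ 13.4 MPa (compressive)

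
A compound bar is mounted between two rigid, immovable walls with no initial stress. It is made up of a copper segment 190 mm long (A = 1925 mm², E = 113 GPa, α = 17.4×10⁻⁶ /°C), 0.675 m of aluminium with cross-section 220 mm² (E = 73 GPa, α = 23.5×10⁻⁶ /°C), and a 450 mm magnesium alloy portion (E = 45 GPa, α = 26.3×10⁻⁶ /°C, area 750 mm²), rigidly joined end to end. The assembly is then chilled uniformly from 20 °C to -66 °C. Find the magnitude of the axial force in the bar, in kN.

P ≈ 47.4 kN (tensile)

If the supports were absent, the total length change would be Σ αᵢΔT Lᵢ = 17.4×10⁻⁶×86×190 + 23.5×10⁻⁶×86×675 + 26.3×10⁻⁶×86×450 = 2.666 mm.
The rigid supports impose zero overall length change; the single axial force P common to all segments must satisfy P Σ Lᵢ/(AᵢEᵢ) = δ_free.
Σ Lᵢ/(AᵢEᵢ) = 190/(1925×113×10³) + 675/(220×73×10³) + 450/(750×45×10³) = 5.624×10⁻⁵ mm/N.
Hence P = δ_free / Σ(L/AE) = 2.666/5.624×10⁻⁵ = 47.41 kN (tensile).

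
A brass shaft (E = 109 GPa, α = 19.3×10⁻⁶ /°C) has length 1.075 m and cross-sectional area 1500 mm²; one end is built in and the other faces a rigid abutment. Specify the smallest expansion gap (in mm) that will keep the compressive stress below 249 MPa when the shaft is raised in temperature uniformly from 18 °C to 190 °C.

g ≈ 1.11 mm

Free expansion if unrestrained: δ_free = αΔT L = 19.3×10⁻⁶ × 172 × 1075 = 3.569 mm.
A stress of 249 MPa corresponds to the wall pushing the shaft back by σL/E = 249×1075/(109×10³) = 2.456 mm.
So the gap has to take up the difference, g_min = δ_free − σL/E = 3.569 − 2.456 = 1.113 mm.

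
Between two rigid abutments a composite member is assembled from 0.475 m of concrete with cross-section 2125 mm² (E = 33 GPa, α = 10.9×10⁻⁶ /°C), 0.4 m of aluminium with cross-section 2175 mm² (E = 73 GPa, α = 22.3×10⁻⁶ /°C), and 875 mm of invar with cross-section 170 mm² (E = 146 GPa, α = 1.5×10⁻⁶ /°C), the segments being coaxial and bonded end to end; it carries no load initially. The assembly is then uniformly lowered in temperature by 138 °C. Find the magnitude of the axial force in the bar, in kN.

With the walls removed the bar would change length by δ_free = Σ αᵢΔT Lᵢ = 10.9×10⁻⁶×138×475 + 22.3×10⁻⁶×138×400 + 1.5×10⁻⁶×138×875 = 2.127 mm.
Since the ends are fixed, an axial force P builds up, equal in every segment, with P · Σ Lᵢ/(AᵢEᵢ) = δ_free.
Σ Lᵢ/(AᵢEᵢ) = 475/(2125×33×10³) + 400/(2175×73×10³) + 875/(170×146×10³) = 4.455×10⁻⁵ mm/N.
P = 2.127 / 4.455×10⁻⁵ = 47740 N = 47.74 kN, tensile.

P ≈ 47.7 kN (tensile)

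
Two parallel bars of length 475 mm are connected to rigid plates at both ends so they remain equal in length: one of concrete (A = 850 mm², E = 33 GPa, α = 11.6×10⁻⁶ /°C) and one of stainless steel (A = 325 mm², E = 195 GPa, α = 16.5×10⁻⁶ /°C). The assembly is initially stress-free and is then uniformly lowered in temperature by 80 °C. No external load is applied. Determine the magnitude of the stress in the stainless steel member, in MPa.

σ ≈ 23.5 MPa (tensile)

The stainless steel has the larger α, so on cooling it would change length more than the concrete if both were free. The rigid plates force a common final length, so the stainless steel is put into tension and the concrete into compression, with equal and opposite forces P (no external load).
Compatibility of the two members (thermal + elastic change equal): (α₁ − α₂)ΔT = P·[1/(A₁E₁) + 1/(A₂E₂)].
|α₁ − α₂|·ΔT = 4.9×10⁻⁶ × 80 = 0.000392.
1/(A₁E₁) + 1/(A₂E₂) = 1/(850×33×10³) + 1/(325×195×10³) = 5.143×10⁻⁸ N⁻¹.
So P = 0.000392 / 5.143×10⁻⁸ = 7.622 kN.
σ_{stainless steel} = P/A₂ = 7622/325 = 23.45 MPa, tensile.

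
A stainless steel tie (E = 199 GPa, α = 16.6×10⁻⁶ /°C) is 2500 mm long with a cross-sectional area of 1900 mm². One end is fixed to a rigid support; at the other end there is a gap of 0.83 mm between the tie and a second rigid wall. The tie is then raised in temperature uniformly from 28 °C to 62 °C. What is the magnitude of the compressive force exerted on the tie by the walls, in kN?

P ≈ 87.9 kN

Unrestrained expansion: δ_free = αΔT L = 16.6×10⁻⁶ × 34 × 2500 = 1.411 mm.
After closing the 0.83 mm clearance, 1.411 − 0.83 = 0.581 mm of expansion remains to be suppressed by the wall.
So σ = E(δ_free − g)/L = 199×10³ × 0.581/2500 = 46.25 MPa.
Force on the wall = σA = 46.25 × 1900 mm² = 87.87 kN.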